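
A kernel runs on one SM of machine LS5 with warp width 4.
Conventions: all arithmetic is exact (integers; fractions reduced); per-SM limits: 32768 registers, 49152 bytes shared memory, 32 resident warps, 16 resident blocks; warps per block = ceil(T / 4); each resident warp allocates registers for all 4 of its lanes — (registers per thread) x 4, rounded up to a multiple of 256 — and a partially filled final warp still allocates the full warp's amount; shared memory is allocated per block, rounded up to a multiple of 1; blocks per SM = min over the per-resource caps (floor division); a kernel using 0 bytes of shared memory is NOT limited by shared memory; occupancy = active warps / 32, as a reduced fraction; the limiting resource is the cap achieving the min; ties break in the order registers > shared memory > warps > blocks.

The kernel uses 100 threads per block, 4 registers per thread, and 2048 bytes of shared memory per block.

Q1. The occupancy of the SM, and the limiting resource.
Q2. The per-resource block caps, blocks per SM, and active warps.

Answer: occupancy 25/32, limited by warps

registers: 5 blocks
shared memory: 24 blocks
warps: 1 block
blocks: 16 blocks

Answer: 1 block, 25 active warps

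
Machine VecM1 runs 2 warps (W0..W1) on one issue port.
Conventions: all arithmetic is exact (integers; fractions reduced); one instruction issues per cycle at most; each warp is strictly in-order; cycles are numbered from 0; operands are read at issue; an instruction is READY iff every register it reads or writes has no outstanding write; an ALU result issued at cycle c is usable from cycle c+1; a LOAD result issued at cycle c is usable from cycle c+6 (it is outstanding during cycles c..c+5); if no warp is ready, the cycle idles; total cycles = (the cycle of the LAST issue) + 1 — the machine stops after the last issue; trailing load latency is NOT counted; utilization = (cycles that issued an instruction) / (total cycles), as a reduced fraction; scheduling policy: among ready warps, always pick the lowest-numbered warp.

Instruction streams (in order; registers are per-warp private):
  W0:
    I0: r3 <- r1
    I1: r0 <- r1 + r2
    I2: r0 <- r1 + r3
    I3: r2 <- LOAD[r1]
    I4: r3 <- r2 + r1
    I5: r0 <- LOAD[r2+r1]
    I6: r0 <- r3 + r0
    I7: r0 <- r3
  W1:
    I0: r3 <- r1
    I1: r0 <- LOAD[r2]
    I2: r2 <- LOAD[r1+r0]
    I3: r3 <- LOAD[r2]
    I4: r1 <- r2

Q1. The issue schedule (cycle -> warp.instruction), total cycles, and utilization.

cycle 0: W0.I0
cycle 1: W0.I1
cycle 2: W0.I2
cycle 3: W0.I3
cycle 4: W1.I0
cycle 5: W1.I1
cycle 6: idle
cycle 7: idle
cycle 8: idle
cycle 9: W0.I4
cycle 10: W0.I5
cycle 11: W1.I2
cycle 12: idle
cycle 13: idle
cycle 14: idle
cycle 15: idle
cycle 16: W0.I6
cycle 17: W0.I7
cycle 18: W1.I3
cycle 19: W1.I4

Answer: 20 cycles, utilization 13/20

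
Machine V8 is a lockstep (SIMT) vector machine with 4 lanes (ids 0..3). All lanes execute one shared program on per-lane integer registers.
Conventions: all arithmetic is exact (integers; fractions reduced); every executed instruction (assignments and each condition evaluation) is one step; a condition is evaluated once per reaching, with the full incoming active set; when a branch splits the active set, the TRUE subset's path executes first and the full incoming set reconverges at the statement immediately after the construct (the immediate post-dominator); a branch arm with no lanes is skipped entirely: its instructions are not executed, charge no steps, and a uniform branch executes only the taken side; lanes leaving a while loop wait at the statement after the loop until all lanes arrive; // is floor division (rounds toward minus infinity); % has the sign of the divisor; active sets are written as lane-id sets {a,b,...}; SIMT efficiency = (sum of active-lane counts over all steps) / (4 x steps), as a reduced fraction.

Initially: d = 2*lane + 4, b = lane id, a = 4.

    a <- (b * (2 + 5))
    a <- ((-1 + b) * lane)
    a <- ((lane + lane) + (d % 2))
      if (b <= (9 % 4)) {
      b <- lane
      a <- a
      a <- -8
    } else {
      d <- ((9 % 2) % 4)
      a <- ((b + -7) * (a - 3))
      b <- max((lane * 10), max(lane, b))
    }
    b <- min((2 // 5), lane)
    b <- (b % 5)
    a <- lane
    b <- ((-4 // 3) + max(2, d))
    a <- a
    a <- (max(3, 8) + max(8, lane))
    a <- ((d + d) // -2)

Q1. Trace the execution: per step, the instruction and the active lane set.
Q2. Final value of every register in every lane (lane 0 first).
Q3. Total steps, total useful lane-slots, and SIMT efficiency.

step 0: a <- (b * (2 + 5))           {0,1,2,3}
step 1: a <- ((-1 + b) * lane)       {0,1,2,3}
step 2: a <- ((lane + lane) + (d % 2)) {0,1,2,3}
step 3: eval (b <= (9 % 4))          {0,1,2,3}
step 4: b <- lane                    {0,1}
step 5: a <- a                       {0,1}
step 6: a <- -8                      {0,1}
step 7: d <- ((9 % 2) % 4)           {2,3}
step 8: a <- ((b + -7) * (a - 3))    {2,3}
step 9: b <- max((lane * 10), max(lane, b)) {2,3}
step 10: b <- min((2 // 5), lane)     {0,1,2,3}
step 11: b <- (b % 5)                 {0,1,2,3}
step 12: a <- lane                    {0,1,2,3}
step 13: b <- ((-4 // 3) + max(2, d)) {0,1,2,3}
step 14: a <- a                       {0,1,2,3}
step 15: a <- (max(3, 8) + max(8, lane)) {0,1,2,3}
step 16: a <- ((d + d) // -2)         {0,1,2,3}

Answer: 17 steps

d: 4,6,1,1
b: 2,4,0,0
a: -4,-6,-1,-1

steps = 17; useful = 56; efficiency = 56/68 = 14/17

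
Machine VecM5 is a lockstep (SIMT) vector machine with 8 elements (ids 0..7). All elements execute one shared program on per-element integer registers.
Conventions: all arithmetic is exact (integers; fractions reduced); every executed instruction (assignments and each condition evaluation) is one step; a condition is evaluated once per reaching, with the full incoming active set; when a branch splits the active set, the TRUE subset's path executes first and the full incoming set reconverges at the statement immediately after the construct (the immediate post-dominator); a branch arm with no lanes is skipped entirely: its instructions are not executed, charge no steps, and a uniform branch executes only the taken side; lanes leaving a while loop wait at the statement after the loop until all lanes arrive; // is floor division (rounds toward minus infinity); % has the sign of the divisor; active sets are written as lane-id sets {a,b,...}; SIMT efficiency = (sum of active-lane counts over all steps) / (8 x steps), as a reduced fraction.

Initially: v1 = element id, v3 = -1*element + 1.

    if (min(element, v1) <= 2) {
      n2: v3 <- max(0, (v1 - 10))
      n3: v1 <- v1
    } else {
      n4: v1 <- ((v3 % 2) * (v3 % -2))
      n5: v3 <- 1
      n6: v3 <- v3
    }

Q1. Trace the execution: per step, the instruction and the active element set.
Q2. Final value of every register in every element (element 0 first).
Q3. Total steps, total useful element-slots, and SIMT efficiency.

step 0: eval (min(element, v1) <= 2) {0,1,2,3,4,5,6,7}
step 1: v3 <- max(0, (v1 - 10))      {0,1,2}
step 2: v1 <- v1                     {0,1,2}
step 3: v1 <- ((v3 % 2) * (v3 % -2)) {3,4,5,6,7}
step 4: v3 <- 1                      {3,4,5,6,7}
step 5: v3 <- v3                     {3,4,5,6,7}

Answer: 6 steps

v1: 0,1,2,0,-1,0,-1,0
v3: 0,0,0,1,1,1,1,1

steps = 6; useful = 29; efficiency = 29/48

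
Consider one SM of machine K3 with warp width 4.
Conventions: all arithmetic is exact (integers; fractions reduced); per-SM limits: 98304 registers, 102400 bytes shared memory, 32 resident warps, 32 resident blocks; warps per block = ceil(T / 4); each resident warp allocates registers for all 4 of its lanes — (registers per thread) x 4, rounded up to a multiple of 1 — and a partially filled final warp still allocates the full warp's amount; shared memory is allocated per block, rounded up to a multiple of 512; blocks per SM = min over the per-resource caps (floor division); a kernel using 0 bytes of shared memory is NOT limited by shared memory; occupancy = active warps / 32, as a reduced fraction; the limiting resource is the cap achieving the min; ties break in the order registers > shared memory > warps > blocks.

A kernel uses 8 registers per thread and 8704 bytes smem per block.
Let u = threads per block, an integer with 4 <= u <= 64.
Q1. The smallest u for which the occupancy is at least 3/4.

Answer: u = 9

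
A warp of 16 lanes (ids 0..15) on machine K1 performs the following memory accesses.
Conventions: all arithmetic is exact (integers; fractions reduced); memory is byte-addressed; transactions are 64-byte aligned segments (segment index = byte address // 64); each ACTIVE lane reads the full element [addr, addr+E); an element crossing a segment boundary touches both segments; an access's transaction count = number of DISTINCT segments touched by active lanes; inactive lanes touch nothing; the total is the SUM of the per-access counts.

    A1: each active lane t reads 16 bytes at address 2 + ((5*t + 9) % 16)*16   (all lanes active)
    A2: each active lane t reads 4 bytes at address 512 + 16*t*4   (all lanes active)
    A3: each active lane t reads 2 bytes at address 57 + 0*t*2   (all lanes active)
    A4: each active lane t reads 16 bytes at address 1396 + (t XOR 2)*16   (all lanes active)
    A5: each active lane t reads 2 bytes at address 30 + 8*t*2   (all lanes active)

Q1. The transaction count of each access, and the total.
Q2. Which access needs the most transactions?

A1: 5 transactions
A2: 16 transactions
A3: 1 transaction
A4: 5 transactions
A5: 5 transactions

Answer: 5,16,1,5,5; total 32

Answer: A2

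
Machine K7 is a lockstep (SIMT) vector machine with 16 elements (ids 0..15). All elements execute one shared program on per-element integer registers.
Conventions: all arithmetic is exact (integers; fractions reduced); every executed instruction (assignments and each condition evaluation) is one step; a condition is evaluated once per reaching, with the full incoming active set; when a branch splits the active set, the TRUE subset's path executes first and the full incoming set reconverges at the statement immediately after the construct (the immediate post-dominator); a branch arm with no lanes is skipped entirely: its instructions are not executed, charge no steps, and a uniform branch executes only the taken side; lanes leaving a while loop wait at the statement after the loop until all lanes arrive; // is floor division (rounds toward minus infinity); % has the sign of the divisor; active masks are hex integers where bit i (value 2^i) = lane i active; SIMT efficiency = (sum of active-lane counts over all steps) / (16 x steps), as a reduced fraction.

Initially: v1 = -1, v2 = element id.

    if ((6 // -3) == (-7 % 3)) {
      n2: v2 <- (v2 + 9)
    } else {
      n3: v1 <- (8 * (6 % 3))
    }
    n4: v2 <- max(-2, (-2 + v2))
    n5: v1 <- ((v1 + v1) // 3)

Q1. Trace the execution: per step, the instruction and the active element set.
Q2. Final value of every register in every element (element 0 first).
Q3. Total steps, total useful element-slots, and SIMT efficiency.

step 0: eval ((6 // -3) == (-7 % 3)) 0xffff
step 1: v1 <- (8 * (6 % 3))          0xffff
step 2: v2 <- max(-2, (-2 + v2))     0xffff
step 3: v1 <- ((v1 + v1) // 3)       0xffff

Answer: 4 steps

v1: 0,0,0,0,0,0,0,0,0,0,0,0,0,0,0,0
v2: -2,-1,0,1,2,3,4,5,6,7,8,9,10,11,12,13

steps = 4; useful = 64; efficiency = 64/64 = 1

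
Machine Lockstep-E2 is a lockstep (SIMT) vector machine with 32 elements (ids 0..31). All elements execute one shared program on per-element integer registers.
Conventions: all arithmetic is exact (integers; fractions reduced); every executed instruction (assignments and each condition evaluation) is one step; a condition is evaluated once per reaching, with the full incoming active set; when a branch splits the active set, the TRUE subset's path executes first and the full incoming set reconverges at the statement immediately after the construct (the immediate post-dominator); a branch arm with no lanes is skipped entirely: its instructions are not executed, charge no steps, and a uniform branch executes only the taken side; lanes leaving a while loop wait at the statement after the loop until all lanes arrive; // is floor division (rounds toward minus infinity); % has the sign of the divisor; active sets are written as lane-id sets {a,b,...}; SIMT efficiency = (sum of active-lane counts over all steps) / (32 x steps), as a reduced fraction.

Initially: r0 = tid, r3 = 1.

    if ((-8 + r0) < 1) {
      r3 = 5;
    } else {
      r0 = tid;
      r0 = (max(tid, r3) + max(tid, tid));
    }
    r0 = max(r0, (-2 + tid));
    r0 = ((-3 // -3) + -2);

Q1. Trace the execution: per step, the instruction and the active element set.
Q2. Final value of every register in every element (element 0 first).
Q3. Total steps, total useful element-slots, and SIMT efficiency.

step 0: eval ((-8 + r0) < 1)         {0,1,2,3,4,5,6,7,8,9,10,11,12,13,14,15,16,17,18,19,20,21,22,23,24,25,26,27,28,29,30,31}
step 1: r3 <- 5                      {0,1,2,3,4,5,6,7,8}
step 2: r0 <- tid                    {9,10,11,12,13,14,15,16,17,18,19,20,21,22,23,24,25,26,27,28,29,30,31}
step 3: r0 <- (max(tid, r3) + max(tid, tid)) {9,10,11,12,13,14,15,16,17,18,19,20,21,22,23,24,25,26,27,28,29,30,31}
step 4: r0 <- max(r0, (-2 + tid))    {0,1,2,3,4,5,6,7,8,9,10,11,12,13,14,15,16,17,18,19,20,21,22,23,24,25,26,27,28,29,30,31}
step 5: r0 <- ((-3 // -3) + -2)      {0,1,2,3,4,5,6,7,8,9,10,11,12,13,14,15,16,17,18,19,20,21,22,23,24,25,26,27,28,29,30,31}

Answer: 6 steps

r0: -1,-1,-1,-1,-1,-1,-1,-1,-1,-1,-1,-1,-1,-1,-1,-1,-1,-1,-1,-1,-1,-1,-1,-1,-1,-1,-1,-1,-1,-1,-1,-1
r3: 5,5,5,5,5,5,5,5,5,1,1,1,1,1,1,1,1,1,1,1,1,1,1,1,1,1,1,1,1,1,1,1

steps = 6; useful = 151; efficiency = 151/192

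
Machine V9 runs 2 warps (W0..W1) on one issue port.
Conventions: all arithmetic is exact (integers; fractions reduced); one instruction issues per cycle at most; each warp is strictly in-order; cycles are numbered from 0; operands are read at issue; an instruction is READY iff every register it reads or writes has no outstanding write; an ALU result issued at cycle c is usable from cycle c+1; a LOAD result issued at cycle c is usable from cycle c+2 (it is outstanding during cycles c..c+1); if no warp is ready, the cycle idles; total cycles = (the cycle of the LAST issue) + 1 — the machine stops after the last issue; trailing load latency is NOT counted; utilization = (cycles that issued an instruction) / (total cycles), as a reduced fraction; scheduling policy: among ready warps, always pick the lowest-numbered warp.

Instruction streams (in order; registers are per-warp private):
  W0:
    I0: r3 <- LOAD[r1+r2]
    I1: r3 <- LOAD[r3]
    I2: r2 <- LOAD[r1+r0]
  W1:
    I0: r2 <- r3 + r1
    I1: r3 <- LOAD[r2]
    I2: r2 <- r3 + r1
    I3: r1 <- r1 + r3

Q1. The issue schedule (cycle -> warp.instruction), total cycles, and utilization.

cycle 0: W0.I0
cycle 1: W1.I0
cycle 2: W0.I1
cycle 3: W0.I2
cycle 4: W1.I1
cycle 5: idle
cycle 6: W1.I2
cycle 7: W1.I3

Answer: 8 cycles, utilization 7/8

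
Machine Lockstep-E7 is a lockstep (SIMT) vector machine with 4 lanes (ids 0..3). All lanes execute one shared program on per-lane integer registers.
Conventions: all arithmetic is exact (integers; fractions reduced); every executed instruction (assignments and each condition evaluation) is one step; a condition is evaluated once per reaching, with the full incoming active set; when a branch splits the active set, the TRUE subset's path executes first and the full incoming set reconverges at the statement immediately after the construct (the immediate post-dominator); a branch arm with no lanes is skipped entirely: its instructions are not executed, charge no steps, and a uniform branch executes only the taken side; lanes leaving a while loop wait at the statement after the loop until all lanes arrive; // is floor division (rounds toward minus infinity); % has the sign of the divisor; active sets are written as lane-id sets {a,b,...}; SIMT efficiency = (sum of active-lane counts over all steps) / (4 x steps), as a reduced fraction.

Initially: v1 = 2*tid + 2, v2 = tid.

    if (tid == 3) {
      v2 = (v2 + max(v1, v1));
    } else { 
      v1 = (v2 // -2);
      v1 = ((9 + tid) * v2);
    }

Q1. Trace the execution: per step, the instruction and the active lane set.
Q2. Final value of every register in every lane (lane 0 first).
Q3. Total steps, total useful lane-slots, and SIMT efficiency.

step 0: eval (tid == 3)              {0,1,2,3}
step 1: v2 <- (v2 + max(v1, v1))     {3}
step 2: v1 <- (v2 // -2)             {0,1,2}
step 3: v1 <- ((9 + tid) * v2)       {0,1,2}

Answer: 4 steps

v1: 0,10,22,8
v2: 0,1,2,11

steps = 4; useful = 11; efficiency = 11/16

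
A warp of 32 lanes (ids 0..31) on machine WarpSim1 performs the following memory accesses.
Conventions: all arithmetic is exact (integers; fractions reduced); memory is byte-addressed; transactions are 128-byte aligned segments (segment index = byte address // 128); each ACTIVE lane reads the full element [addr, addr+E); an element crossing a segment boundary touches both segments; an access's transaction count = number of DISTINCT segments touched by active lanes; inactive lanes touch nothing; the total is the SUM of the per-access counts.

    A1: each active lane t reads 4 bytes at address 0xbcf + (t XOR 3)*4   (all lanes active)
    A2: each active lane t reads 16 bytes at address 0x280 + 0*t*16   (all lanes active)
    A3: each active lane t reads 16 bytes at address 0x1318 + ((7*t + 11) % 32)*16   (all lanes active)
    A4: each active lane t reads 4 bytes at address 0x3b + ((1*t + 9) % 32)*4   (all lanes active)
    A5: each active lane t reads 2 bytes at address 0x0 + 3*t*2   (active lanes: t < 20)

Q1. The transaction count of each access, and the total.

A1: 2 transactions
A2: 1 transaction
A3: 5 transactions
A4: 2 transactions
A5: 1 transaction

Answer: 2,1,5,2,1; total 11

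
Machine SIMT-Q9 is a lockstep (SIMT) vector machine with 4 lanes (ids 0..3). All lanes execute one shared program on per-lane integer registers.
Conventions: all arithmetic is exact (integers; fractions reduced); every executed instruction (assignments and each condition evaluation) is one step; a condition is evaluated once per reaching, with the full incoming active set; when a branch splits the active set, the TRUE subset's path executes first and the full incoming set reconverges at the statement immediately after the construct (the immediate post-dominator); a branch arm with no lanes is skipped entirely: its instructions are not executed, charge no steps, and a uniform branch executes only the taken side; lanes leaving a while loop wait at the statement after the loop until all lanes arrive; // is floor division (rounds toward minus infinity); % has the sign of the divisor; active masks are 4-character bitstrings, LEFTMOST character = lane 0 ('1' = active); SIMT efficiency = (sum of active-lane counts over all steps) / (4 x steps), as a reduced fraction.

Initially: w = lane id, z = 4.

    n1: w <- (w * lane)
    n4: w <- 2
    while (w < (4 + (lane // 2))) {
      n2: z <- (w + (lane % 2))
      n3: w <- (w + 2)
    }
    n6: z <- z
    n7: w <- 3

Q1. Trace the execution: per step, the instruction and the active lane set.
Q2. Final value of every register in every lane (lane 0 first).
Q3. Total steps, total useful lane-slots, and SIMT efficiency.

step 0: w <- (w * lane)              1111
step 1: w <- 2                       1111
step 2: eval (w < (4 + (lane // 2))) 1111
step 3: z <- (w + (lane % 2))        1111
step 4: w <- (w + 2)                 1111
step 5: eval (w < (4 + (lane // 2))) 1111
step 6: z <- (w + (lane % 2))        0011
step 7: w <- (w + 2)                 0011
step 8: eval (w < (4 + (lane // 2))) 0011
step 9: z <- z                       1111
step 10: w <- 3                       1111

Answer: 11 steps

w: 3,3,3,3
z: 2,3,4,5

steps = 11; useful = 38; efficiency = 38/44 = 19/22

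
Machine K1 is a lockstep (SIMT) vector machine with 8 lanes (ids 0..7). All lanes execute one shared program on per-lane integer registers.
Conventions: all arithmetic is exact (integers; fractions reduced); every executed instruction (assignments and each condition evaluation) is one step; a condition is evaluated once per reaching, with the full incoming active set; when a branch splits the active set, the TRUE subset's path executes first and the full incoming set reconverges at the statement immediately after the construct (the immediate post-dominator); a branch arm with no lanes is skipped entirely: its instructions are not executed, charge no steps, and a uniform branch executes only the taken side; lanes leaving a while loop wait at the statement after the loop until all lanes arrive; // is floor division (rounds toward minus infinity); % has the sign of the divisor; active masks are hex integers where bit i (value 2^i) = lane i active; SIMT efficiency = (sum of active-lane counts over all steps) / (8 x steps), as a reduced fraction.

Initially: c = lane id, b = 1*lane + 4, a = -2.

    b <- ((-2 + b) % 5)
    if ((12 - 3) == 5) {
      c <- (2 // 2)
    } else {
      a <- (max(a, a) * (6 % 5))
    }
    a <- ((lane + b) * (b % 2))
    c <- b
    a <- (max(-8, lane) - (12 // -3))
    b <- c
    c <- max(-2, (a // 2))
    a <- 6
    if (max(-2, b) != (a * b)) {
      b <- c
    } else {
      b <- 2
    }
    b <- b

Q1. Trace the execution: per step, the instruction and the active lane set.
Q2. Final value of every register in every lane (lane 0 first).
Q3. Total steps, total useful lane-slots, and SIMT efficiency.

step 0: b <- ((-2 + b) % 5)          0xff
step 1: eval ((12 - 3) == 5)         0xff
step 2: a <- (max(a, a) * (6 % 5))   0xff
step 3: a <- ((lane + b) * (b % 2))  0xff
step 4: c <- b                       0xff
step 5: a <- (max(-8, lane) - (12 // -3)) 0xff
step 6: b <- c                       0xff
step 7: c <- max(-2, (a // 2))       0xff
step 8: a <- 6                       0xff
step 9: eval (max(-2, b) != (a * b)) 0xff
step 10: b <- c                       0xf7
step 11: b <- 2                       0x08
step 12: b <- b                       0xff

Answer: 13 steps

c: 2,2,3,3,4,4,5,5
b: 2,2,3,2,4,4,5,5
a: 6,6,6,6,6,6,6,6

steps = 13; useful = 96; efficiency = 96/104 = 12/13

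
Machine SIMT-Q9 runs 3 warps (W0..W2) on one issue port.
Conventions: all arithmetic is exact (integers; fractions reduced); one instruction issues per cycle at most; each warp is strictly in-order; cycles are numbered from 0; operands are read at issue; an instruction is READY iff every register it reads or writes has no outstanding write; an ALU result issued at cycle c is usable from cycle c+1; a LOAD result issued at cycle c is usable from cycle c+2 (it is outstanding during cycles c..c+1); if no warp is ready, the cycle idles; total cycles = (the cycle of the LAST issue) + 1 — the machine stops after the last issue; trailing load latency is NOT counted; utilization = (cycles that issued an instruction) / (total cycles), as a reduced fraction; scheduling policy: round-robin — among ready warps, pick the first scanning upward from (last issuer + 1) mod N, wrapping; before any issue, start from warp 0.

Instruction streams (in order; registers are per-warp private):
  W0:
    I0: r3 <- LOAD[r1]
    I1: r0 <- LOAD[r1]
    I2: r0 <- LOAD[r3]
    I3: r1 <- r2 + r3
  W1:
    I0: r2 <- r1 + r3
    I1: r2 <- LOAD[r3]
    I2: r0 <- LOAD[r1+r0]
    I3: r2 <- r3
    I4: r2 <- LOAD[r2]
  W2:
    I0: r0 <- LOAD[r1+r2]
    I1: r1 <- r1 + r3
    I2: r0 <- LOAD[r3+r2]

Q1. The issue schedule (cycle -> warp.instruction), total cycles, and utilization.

cycle 0: W0.I0
cycle 1: W1.I0
cycle 2: W2.I0
cycle 3: W0.I1
cycle 4: W1.I1
cycle 5: W2.I1
cycle 6: W0.I2
cycle 7: W1.I2
cycle 8: W2.I2
cycle 9: W0.I3
cycle 10: W1.I3
cycle 11: W1.I4

Answer: 12 cycles, utilization 1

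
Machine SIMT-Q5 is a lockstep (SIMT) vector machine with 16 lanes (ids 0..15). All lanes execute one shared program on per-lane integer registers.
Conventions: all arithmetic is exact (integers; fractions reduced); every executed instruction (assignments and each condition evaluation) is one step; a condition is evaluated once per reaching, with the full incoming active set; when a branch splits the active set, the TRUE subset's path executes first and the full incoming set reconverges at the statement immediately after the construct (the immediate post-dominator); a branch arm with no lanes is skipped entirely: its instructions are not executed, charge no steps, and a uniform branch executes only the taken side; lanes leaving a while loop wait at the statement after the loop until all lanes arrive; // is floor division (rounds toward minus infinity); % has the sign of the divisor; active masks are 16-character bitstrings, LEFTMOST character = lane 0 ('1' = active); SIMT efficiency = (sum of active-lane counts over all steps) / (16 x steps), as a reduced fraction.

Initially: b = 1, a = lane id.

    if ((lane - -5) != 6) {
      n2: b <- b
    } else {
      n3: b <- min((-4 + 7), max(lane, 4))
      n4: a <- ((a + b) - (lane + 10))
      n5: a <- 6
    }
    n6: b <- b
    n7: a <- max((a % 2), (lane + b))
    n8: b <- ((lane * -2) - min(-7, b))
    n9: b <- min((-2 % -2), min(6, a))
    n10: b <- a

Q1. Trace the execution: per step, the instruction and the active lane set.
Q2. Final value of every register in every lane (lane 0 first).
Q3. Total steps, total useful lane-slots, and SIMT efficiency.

step 0: eval ((lane - -5) != 6)      1111111111111111
step 1: b <- b                       1011111111111111
step 2: b <- min((-4 + 7), max(lane, 4)) 0100000000000000
step 3: a <- ((a + b) - (lane + 10)) 0100000000000000
step 4: a <- 6                       0100000000000000
step 5: b <- b                       1111111111111111
step 6: a <- max((a % 2), (lane + b)) 1111111111111111
step 7: b <- ((lane * -2) - min(-7, b)) 1111111111111111
step 8: b <- min((-2 % -2), min(6, a)) 1111111111111111
step 9: b <- a                       1111111111111111

Answer: 10 steps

b: 1,4,3,4,5,6,7,8,9,10,11,12,13,14,15,16
a: 1,4,3,4,5,6,7,8,9,10,11,12,13,14,15,16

steps = 10; useful = 114; efficiency = 114/160 = 57/80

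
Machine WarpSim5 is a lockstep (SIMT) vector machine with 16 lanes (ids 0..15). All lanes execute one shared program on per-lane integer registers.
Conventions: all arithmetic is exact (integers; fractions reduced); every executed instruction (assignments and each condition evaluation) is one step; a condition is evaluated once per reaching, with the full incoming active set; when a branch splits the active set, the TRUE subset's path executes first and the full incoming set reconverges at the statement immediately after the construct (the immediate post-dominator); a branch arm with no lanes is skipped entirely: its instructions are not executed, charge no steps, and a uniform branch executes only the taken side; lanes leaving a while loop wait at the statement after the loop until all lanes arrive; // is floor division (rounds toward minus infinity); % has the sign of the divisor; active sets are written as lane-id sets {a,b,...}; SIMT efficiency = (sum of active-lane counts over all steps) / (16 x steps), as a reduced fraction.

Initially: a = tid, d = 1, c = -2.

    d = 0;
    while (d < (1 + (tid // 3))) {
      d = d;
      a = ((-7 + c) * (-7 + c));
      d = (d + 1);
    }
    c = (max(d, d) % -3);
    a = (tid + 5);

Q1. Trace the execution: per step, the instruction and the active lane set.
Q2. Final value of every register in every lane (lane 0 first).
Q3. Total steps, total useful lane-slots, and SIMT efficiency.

step 0: d <- 0                       {0,1,2,3,4,5,6,7,8,9,10,11,12,13,14,15}
step 1: eval (d < (1 + (tid // 3)))  {0,1,2,3,4,5,6,7,8,9,10,11,12,13,14,15}
step 2: d <- d                       {0,1,2,3,4,5,6,7,8,9,10,11,12,13,14,15}
step 3: a <- ((-7 + c) * (-7 + c))   {0,1,2,3,4,5,6,7,8,9,10,11,12,13,14,15}
step 4: d <- (d + 1)                 {0,1,2,3,4,5,6,7,8,9,10,11,12,13,14,15}
step 5: eval (d < (1 + (tid // 3)))  {0,1,2,3,4,5,6,7,8,9,10,11,12,13,14,15}
step 6: d <- d                       {3,4,5,6,7,8,9,10,11,12,13,14,15}
step 7: a <- ((-7 + c) * (-7 + c))   {3,4,5,6,7,8,9,10,11,12,13,14,15}
step 8: d <- (d + 1)                 {3,4,5,6,7,8,9,10,11,12,13,14,15}
step 9: eval (d < (1 + (tid // 3)))  {3,4,5,6,7,8,9,10,11,12,13,14,15}
step 10: d <- d                       {6,7,8,9,10,11,12,13,14,15}
step 11: a <- ((-7 + c) * (-7 + c))   {6,7,8,9,10,11,12,13,14,15}
step 12: d <- (d + 1)                 {6,7,8,9,10,11,12,13,14,15}
step 13: eval (d < (1 + (tid // 3)))  {6,7,8,9,10,11,12,13,14,15}
step 14: d <- d                       {9,10,11,12,13,14,15}
step 15: a <- ((-7 + c) * (-7 + c))   {9,10,11,12,13,14,15}
step 16: d <- (d + 1)                 {9,10,11,12,13,14,15}
step 17: eval (d < (1 + (tid // 3)))  {9,10,11,12,13,14,15}
step 18: d <- d                       {12,13,14,15}
step 19: a <- ((-7 + c) * (-7 + c))   {12,13,14,15}
step 20: d <- (d + 1)                 {12,13,14,15}
step 21: eval (d < (1 + (tid // 3)))  {12,13,14,15}
step 22: d <- d                       {15}
step 23: a <- ((-7 + c) * (-7 + c))   {15}
step 24: d <- (d + 1)                 {15}
step 25: eval (d < (1 + (tid // 3)))  {15}
step 26: c <- (max(d, d) % -3)        {0,1,2,3,4,5,6,7,8,9,10,11,12,13,14,15}
step 27: a <- (tid + 5)               {0,1,2,3,4,5,6,7,8,9,10,11,12,13,14,15}

Answer: 28 steps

a: 5,6,7,8,9,10,11,12,13,14,15,16,17,18,19,20
d: 1,1,1,2,2,2,3,3,3,4,4,4,5,5,5,6
c: -2,-2,-2,-1,-1,-1,0,0,0,-2,-2,-2,-1,-1,-1,0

steps = 28; useful = 268; efficiency = 268/448 = 67/112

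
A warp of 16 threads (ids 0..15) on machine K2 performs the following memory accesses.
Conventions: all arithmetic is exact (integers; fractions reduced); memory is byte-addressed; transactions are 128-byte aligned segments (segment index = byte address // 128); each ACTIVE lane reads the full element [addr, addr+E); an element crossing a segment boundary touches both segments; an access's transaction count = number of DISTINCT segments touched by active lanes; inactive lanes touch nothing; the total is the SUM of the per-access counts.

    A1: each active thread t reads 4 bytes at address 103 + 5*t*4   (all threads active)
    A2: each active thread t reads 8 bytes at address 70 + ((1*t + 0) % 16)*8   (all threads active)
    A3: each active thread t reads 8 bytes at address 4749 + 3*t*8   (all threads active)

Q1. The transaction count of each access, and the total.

A1: 4 transactions
A2: 2 transactions
A3: 3 transactions

Answer: 4,2,3; total 9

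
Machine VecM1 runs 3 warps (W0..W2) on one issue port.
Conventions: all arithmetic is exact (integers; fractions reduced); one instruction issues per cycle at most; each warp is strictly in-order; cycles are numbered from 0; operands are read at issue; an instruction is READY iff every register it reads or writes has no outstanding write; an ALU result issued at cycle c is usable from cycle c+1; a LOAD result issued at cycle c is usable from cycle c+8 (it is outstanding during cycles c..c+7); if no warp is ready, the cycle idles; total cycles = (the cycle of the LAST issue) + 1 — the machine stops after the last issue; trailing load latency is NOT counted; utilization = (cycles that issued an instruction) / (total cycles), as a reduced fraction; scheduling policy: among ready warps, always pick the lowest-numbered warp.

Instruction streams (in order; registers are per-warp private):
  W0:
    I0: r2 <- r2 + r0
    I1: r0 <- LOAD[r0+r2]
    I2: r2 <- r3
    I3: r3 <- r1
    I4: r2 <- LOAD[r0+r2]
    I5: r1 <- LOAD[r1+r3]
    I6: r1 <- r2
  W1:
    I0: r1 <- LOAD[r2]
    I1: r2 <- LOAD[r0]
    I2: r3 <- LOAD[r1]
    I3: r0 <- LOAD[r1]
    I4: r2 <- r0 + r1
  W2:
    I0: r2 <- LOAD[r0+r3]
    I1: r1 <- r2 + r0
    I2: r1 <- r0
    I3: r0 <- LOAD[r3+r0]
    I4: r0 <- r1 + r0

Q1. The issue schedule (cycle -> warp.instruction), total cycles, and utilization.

cycle 0: W0.I0
cycle 1: W0.I1
cycle 2: W0.I2
cycle 3: W0.I3
cycle 4: W1.I0
cycle 5: W1.I1
cycle 6: W2.I0
cycle 7: idle
cycle 8: idle
cycle 9: W0.I4
cycle 10: W0.I5
cycle 11: idle
cycle 12: W1.I2
cycle 13: W1.I3
cycle 14: W2.I1
cycle 15: W2.I2
cycle 16: W2.I3
cycle 17: idle
cycle 18: W0.I6
cycle 19: idle
cycle 20: idle
cycle 21: W1.I4
cycle 22: idle
cycle 23: idle
cycle 24: W2.I4

Answer: 25 cycles, utilization 17/25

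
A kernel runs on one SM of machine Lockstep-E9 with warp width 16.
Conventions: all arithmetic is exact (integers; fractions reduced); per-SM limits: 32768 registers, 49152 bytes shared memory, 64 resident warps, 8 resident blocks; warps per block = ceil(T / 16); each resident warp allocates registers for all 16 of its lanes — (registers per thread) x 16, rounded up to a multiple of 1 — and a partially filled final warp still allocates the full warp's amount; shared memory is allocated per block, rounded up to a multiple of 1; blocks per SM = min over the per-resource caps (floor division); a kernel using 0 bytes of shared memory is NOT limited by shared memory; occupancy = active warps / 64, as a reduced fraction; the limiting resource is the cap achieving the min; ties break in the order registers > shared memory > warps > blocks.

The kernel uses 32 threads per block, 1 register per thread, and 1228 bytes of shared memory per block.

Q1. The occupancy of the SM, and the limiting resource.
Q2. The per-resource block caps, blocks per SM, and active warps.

Answer: occupancy 1/4, limited by blocks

registers: 1024 blocks
shared memory: 40 blocks
warps: 32 blocks
blocks: 8 blocks

Answer: 8 blocks, 16 active warps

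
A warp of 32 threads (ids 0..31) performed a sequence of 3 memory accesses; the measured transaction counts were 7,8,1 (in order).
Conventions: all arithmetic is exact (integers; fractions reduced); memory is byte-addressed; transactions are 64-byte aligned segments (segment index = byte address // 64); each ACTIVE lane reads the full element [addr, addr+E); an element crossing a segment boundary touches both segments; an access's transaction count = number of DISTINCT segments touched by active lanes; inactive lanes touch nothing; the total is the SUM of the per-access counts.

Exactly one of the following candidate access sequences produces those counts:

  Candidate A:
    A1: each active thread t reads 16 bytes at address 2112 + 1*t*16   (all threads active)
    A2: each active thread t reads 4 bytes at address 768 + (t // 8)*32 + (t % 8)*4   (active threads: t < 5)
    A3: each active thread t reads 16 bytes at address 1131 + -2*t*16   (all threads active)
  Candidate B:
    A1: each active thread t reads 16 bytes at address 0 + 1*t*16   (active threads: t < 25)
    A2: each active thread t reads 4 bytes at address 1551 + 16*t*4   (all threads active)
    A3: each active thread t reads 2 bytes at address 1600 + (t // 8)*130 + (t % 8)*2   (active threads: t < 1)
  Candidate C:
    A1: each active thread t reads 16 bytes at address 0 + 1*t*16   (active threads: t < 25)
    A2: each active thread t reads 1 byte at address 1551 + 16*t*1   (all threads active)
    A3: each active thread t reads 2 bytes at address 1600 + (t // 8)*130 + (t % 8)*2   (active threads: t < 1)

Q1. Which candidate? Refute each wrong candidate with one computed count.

A: A1 gives 8 transactions, not 7
B: A2 gives 32 transactions, not 8
C: all counts match (7,8,1)

Answer: C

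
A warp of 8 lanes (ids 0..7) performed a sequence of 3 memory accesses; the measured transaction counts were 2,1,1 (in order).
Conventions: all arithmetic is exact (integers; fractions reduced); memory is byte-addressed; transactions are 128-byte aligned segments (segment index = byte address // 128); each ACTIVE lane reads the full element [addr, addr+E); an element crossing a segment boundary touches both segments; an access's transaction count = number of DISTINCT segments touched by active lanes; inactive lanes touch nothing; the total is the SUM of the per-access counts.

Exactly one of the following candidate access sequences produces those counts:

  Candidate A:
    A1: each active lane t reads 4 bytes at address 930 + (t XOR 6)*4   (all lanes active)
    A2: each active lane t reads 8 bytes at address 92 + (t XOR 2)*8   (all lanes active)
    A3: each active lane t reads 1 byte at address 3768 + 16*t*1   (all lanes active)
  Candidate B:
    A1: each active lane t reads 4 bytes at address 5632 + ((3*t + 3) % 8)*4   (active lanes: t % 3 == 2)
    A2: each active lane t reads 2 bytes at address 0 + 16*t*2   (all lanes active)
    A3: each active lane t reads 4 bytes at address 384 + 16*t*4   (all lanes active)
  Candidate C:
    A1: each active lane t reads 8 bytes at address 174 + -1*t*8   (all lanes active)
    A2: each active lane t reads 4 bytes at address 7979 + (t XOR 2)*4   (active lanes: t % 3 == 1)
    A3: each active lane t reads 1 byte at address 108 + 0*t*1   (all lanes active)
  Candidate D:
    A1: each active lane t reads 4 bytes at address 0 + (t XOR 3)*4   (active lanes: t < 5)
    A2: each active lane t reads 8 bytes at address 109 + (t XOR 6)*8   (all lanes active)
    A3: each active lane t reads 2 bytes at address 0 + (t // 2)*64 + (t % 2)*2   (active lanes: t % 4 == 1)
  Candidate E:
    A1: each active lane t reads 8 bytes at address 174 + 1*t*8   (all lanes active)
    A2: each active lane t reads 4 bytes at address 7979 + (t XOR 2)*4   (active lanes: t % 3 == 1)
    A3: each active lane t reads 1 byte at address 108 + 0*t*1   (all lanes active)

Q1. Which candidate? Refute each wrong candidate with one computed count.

A: A1 gives 1 transaction, not 2
B: A1 gives 1 transaction, not 2
D: A1 gives 1 transaction, not 2
E: A1 gives 1 transaction, not 2
C: all counts match (2,1,1)

Answer: C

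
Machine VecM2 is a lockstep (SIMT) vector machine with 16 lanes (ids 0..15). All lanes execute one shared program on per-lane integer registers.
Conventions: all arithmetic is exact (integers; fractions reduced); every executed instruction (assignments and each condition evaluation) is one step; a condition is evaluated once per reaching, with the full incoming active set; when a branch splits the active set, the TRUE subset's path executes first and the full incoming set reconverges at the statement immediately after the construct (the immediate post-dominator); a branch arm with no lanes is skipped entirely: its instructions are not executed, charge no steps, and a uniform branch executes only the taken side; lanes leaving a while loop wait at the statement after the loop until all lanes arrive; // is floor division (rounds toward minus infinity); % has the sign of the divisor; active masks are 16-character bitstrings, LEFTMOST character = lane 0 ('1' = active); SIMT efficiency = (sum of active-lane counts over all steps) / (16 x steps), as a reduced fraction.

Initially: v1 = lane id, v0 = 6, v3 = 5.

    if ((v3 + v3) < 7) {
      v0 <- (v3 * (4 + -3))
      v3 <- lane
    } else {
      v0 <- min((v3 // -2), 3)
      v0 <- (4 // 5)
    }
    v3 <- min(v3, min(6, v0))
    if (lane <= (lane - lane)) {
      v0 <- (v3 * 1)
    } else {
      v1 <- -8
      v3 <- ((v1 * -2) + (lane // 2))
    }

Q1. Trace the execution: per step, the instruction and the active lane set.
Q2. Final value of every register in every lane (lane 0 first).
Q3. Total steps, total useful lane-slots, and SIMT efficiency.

step 0: eval ((v3 + v3) < 7)         1111111111111111
step 1: v0 <- min((v3 // -2), 3)     1111111111111111
step 2: v0 <- (4 // 5)               1111111111111111
step 3: v3 <- min(v3, min(6, v0))    1111111111111111
step 4: eval (lane <= (lane - lane)) 1111111111111111
step 5: v0 <- (v3 * 1)               1000000000000000
step 6: v1 <- -8                     0111111111111111
step 7: v3 <- ((v1 * -2) + (lane // 2)) 0111111111111111

Answer: 8 steps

v1: 0,-8,-8,-8,-8,-8,-8,-8,-8,-8,-8,-8,-8,-8,-8,-8
v0: 0,0,0,0,0,0,0,0,0,0,0,0,0,0,0,0
v3: 0,16,17,17,18,18,19,19,20,20,21,21,22,22,23,23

steps = 8; useful = 111; efficiency = 111/128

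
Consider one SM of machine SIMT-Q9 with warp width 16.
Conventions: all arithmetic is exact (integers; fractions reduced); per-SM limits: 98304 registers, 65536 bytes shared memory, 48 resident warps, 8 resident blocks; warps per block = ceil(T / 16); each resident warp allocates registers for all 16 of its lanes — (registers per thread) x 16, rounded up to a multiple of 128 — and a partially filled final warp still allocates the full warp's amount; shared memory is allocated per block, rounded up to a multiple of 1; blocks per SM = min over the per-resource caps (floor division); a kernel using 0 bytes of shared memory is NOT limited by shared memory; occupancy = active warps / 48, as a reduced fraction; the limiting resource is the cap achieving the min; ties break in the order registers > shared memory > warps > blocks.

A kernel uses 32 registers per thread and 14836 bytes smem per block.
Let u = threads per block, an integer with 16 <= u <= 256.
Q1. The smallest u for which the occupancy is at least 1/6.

Answer: u = 17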